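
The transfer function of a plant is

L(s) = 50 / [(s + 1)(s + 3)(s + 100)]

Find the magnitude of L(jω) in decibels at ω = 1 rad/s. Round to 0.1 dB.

At s = jω = j1:
pole (s+1): 1 + j1 → |·| = √(1²+1²) = √2 ≈ 1.4142, ∠ = arctan(1/1) ≈ 45.00°
pole (s+3): 3 + j1 → |·| = √(3²+1²) = √10 ≈ 3.1623, ∠ = arctan(1/3) ≈ 18.43°
pole (s+100): 100 + j1 → |·| = √(100²+1²) = √10001 ≈ 100, ∠ = arctan(1/100) ≈ 0.57°
|L| = 50 / 447.21 ≈ 0.1118
Gain = 20 log₁₀(0.1118) ≈ -19.03 dB

-19.0 dB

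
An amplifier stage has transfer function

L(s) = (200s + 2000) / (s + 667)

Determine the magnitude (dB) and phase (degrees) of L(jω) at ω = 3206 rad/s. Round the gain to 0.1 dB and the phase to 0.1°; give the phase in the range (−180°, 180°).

Substitute s = j3206:
Numerator: 200(j3206) + 2000 = 2000 + j641200
Denominator: (j3206) + 667 = 667 + j3206
|N| = √(2000² + 641200²) ≈ 6.412e+05, ∠N ≈ 89.82°
|D| = √(667² + 3206²) ≈ 3274.6, ∠D ≈ 78.25°
|L| = 6.412e+05 / 3274.6 ≈ 195.81
Gain = 20 log₁₀(195.81) ≈ 45.84 dB
∠L = 89.82° − 78.25° = 11.57°

45.8 dB, 11.6°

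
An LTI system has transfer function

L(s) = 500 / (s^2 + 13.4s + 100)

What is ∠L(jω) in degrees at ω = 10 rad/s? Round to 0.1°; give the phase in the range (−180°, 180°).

-90.0°

At s = jω = j10:
quadratic: (j10)² + 13.4·j10 + 100 = 0 + j134 → |·| ≈ 134, ∠ ≈ 90.00°
∠L = 0.00° − 90.00° = -90.00°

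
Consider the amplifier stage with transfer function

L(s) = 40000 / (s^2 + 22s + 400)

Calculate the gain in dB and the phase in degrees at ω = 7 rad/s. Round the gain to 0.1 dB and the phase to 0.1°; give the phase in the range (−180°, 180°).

40.4 dB, -23.7°

At s = jω = j7:
quadratic: (j7)² + 22·j7 + 400 = 351 + j154 → |·| ≈ 383.3, ∠ ≈ 23.69°
|L| = 40000 / 383.3 ≈ 104.36
Gain = 20 log₁₀(104.36) ≈ 40.37 dB
∠L = 0.00° − 23.69° = -23.69°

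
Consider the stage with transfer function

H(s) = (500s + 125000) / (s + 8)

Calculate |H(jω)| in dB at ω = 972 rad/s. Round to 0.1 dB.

Substitute s = j972:
Numerator: 500(j972) + 125000 = 125000 + j486000
Denominator: (j972) + 8 = 8 + j972
|N| = √(125000² + 486000²) ≈ 5.0182e+05, ∠N ≈ 75.58°
|D| = √(8² + 972²) ≈ 972.03, ∠D ≈ 89.53°
|H| = 5.0182e+05 / 972.03 ≈ 516.26
Gain = 20 log₁₀(516.26) ≈ 54.26 dB

54.3 dB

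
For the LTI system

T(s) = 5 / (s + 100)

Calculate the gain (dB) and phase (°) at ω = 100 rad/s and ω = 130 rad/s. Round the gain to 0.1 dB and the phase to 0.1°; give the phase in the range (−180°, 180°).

Substitute s = j100:
Numerator: 5 = 5 + j0
Denominator: (j100) + 100 = 100 + j100
|N| = √(5² + 0²) ≈ 5, ∠N ≈ 0.00°
|D| = √(100² + 100²) ≈ 141.42, ∠D ≈ 45.00°
|T| = 5 / 141.42 ≈ 0.035356
Gain = 20 log₁₀(0.035356) ≈ -29.03 dB
∠T = 0.00° − 45.00° = -45.00°

Substitute s = j130:
Numerator: 5 = 5 + j0
Denominator: (j130) + 100 = 100 + j130
|N| = √(5² + 0²) ≈ 5, ∠N ≈ 0.00°
|D| = √(100² + 130²) ≈ 164.01, ∠D ≈ 52.43°
|T| = 5 / 164.01 ≈ 0.030486
Gain = 20 log₁₀(0.030486) ≈ -30.32 dB
∠T = 0.00° − 52.43° = -52.43°

ω = 100: -29.0 dB, -45.0°; ω = 130: -30.3 dB, -52.4°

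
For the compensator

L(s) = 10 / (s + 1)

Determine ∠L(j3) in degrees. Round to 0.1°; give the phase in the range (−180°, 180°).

At s = jω = j3:
pole (s+1): 1 + j3 → |·| = √(1²+3²) = √10 ≈ 3.1623, ∠ = arctan(3/1) ≈ 71.57°
∠L = 0.00° − 71.57° = -71.57°

-71.6°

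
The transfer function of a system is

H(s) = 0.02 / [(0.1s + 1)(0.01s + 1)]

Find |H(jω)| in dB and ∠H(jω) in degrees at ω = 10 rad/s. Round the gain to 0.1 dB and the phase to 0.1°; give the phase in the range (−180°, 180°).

At ω = 10 rad/s:
pole (1 + j10·0.1) = 1 + j1 → |·| ≈ 1.4142, ∠ ≈ 45.00°
pole (1 + j10·0.01) = 1 + j0.1 → |·| ≈ 1.005, ∠ ≈ 5.71°
|H| = 0.02 · 1 / (1.4142 · 1.005) ≈ 0.014072
Gain = 20 log₁₀(0.014072) ≈ -37.03 dB
∠H = (0°) − (45.00° + 5.71°) = -50.71°

-37.0 dB, -50.7°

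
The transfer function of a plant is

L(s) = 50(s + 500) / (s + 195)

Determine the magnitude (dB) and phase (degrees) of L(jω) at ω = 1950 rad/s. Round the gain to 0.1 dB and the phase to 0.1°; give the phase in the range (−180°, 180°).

34.2 dB, -8.7°

At s = jω = j1950:
zero (s+500): 500 + j1950 → |·| = √(500²+1950²) = √4052500 ≈ 2013.1, ∠ = arctan(1950/500) ≈ 75.62°
pole (s+195): 195 + j1950 → |·| = √(195²+1950²) = √3840525 ≈ 1959.7, ∠ = arctan(1950/195) ≈ 84.29°
|L| = 50 · 2013.1 / 1959.7 ≈ 51.362
Gain = 20 log₁₀(51.362) ≈ 34.21 dB
∠L = 75.62° − 84.29° = -8.67°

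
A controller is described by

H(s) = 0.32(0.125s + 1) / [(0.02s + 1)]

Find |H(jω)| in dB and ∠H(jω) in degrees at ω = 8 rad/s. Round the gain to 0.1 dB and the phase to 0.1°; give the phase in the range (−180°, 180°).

At ω = 8 rad/s:
zero (1 + j8·0.125) = 1 + j1 → |·| ≈ 1.4142, ∠ ≈ 45.00°
pole (1 + j8·0.02) = 1 + j0.16 → |·| ≈ 1.0127, ∠ ≈ 9.09°
|H| = 0.32 · 1.4142 / (1.0127) ≈ 0.44687
Gain = 20 log₁₀(0.44687) ≈ -7.00 dB
∠H = (45.00°) − (9.09°) = 35.91°

-7.0 dB, 35.9°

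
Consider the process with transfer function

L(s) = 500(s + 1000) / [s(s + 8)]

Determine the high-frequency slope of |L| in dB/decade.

Each pole contributes −20 dB/decade at high frequency; each zero contributes +20 dB/decade.
Net: 1 zero(s) − 2 pole(s) → -20 dB/decade.

-20 dB/decade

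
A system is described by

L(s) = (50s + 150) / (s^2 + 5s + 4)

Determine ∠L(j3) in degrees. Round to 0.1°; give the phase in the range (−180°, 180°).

-63.4°

Substitute s = j3:
Numerator: 50(j3) + 150 = 150 + j150
Denominator: (j3)^2 + 5(j3) + 4 = -5 + j15
|N| = √(150² + 150²) ≈ 212.13, ∠N ≈ 45.00°
|D| = √(5² + 15²) ≈ 15.811, ∠D ≈ 108.43°
∠L = 45.00° − 108.43° = -63.43°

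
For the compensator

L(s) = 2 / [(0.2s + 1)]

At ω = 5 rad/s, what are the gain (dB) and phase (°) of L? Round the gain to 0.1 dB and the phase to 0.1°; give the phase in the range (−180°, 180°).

At ω = 5 rad/s:
pole (1 + j5·0.2) = 1 + j1 → |·| ≈ 1.4142, ∠ ≈ 45.00°
|L| = 2 · 1 / (1.4142) ≈ 1.4142
Gain = 20 log₁₀(1.4142) ≈ 3.01 dB
∠L = (0°) − (45.00°) = -45.00°

3.0 dB, -45.0°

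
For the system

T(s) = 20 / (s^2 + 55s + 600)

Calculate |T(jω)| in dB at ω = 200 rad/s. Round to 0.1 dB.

-66.2 dB

Substitute s = j200:
Numerator: 20 = 20 + j0
Denominator: (j200)^2 + 55(j200) + 600 = -39400 + j11000
|N| = √(20² + 0²) ≈ 20, ∠N ≈ 0.00°
|D| = √(39400² + 11000²) ≈ 40907, ∠D ≈ 164.40°
|T| = 20 / 40907 ≈ 0.00048891
Gain = 20 log₁₀(0.00048891) ≈ -66.22 dB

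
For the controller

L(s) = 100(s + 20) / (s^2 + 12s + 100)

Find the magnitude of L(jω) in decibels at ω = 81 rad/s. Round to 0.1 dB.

At s = jω = j81:
zero (s+20): 20 + j81 → |·| = √(20²+81²) = √6961 ≈ 83.433, ∠ = arctan(81/20) ≈ 76.13°
quadratic: (j81)² + 12·j81 + 100 = -6461 + j972 → |·| ≈ 6533.7, ∠ ≈ 171.44°
|L| = 100 · 83.433 / 6533.7 ≈ 1.277
Gain = 20 log₁₀(1.277) ≈ 2.12 dB

2.1 dB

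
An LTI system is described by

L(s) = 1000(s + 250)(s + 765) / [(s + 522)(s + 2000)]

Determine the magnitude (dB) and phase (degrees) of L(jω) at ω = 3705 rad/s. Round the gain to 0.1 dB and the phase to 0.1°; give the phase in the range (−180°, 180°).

59.0 dB, 20.9°

At s = jω = j3705:
zero (s+250): 250 + j3705 → |·| = √(250²+3705²) = √13789525 ≈ 3713.4, ∠ = arctan(3705/250) ≈ 86.14°
zero (s+765): 765 + j3705 → |·| = √(765²+3705²) = √14312250 ≈ 3783.2, ∠ = arctan(3705/765) ≈ 78.33°
pole (s+522): 522 + j3705 → |·| = √(522²+3705²) = √13999509 ≈ 3741.6, ∠ = arctan(3705/522) ≈ 81.98°
pole (s+2000): 2000 + j3705 → |·| = √(2000²+3705²) = √17727025 ≈ 4210.3, ∠ = arctan(3705/2000) ≈ 61.64°
|L| = 1000 · 1.4049e+07 / 1.5753e+07 ≈ 891.83
Gain = 20 log₁₀(891.83) ≈ 59.01 dB
∠L = 164.47° − 143.62° = 20.85°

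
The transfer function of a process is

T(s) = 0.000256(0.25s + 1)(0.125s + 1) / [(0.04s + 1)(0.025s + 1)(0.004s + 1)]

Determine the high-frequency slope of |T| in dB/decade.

-20 dB/decade

Each pole contributes −20 dB/decade at high frequency; each zero contributes +20 dB/decade.
Net: 2 zero(s) − 3 pole(s) → -20 dB/decade.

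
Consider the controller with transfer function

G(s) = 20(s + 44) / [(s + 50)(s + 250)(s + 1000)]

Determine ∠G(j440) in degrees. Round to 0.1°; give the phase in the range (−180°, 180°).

At s = jω = j440:
zero (s+44): 44 + j440 → |·| = √(44²+440²) = √195536 ≈ 442.19, ∠ = arctan(440/44) ≈ 84.29°
pole (s+50): 50 + j440 → |·| = √(50²+440²) = √196100 ≈ 442.83, ∠ = arctan(440/50) ≈ 83.52°
pole (s+250): 250 + j440 → |·| = √(250²+440²) = √256100 ≈ 506.06, ∠ = arctan(440/250) ≈ 60.40°
pole (s+1000): 1000 + j440 → |·| = √(1000²+440²) = √1193600 ≈ 1092.5, ∠ = arctan(440/1000) ≈ 23.75°
∠G = 84.29° − 167.67° = -83.38°

-83.4°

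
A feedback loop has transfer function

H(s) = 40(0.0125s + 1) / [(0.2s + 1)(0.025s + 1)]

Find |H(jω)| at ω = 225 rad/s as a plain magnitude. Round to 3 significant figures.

0.464

At ω = 225 rad/s:
zero (1 + j225·0.0125) = 1 + j2.8125 → |·| ≈ 2.985, ∠ ≈ 70.43°
pole (1 + j225·0.2) = 1 + j45 → |·| ≈ 45.011, ∠ ≈ 88.73°
pole (1 + j225·0.025) = 1 + j5.625 → |·| ≈ 5.7132, ∠ ≈ 79.92°
|H| = 40 · 2.985 / (45.011 · 5.7132) ≈ 0.46431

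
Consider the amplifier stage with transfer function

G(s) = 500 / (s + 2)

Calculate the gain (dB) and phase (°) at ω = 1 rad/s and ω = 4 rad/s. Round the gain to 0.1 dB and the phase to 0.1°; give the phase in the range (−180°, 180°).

ω = 1: 47.0 dB, -26.6°; ω = 4: 41.0 dB, -63.4°

At s = jω = j1:
pole (s+2): 2 + j1 → |·| = √(2²+1²) = √5 ≈ 2.2361, ∠ = arctan(1/2) ≈ 26.57°
|G| = 500 / 2.2361 ≈ 223.6
Gain = 20 log₁₀(223.6) ≈ 46.99 dB
∠G = 0.00° − 26.57° = -26.57°

At s = jω = j4:
pole (s+2): 2 + j4 → |·| = √(2²+4²) = √20 ≈ 4.4721, ∠ = arctan(4/2) ≈ 63.43°
|G| = 500 / 4.4721 ≈ 111.8
Gain = 20 log₁₀(111.8) ≈ 40.97 dB
∠G = 0.00° − 63.43° = -63.43°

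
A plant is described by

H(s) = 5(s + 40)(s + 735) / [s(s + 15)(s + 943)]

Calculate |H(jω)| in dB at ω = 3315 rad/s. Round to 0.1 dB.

At s = jω = j3315:
zero (s+40): 40 + j3315 → |·| = √(40²+3315²) = √10990825 ≈ 3315.2, ∠ = arctan(3315/40) ≈ 89.31°
zero (s+735): 735 + j3315 → |·| = √(735²+3315²) = √11529450 ≈ 3395.5, ∠ = arctan(3315/735) ≈ 77.50°
pole (s+15): 15 + j3315 → |·| = √(15²+3315²) = √10989450 ≈ 3315, ∠ = arctan(3315/15) ≈ 89.74°
pole (s+943): 943 + j3315 → |·| = √(943²+3315²) = √11878474 ≈ 3446.5, ∠ = arctan(3315/943) ≈ 74.12°
pole at origin: |s| = 3315, ∠ = 90.00° (in denominator)
|H| = 5 · 1.1257e+07 / 3.7874e+10 ≈ 0.0014861
Gain = 20 log₁₀(0.0014861) ≈ -56.56 dB

-56.6 dB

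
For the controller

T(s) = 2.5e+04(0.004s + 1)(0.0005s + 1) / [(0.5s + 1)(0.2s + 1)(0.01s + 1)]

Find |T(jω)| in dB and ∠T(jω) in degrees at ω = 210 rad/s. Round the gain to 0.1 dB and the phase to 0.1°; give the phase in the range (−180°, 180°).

At ω = 210 rad/s:
zero (1 + j210·0.004) = 1 + j0.84 → |·| ≈ 1.306, ∠ ≈ 40.03°
zero (1 + j210·0.0005) = 1 + j0.105 → |·| ≈ 1.0055, ∠ ≈ 5.99°
pole (1 + j210·0.5) = 1 + j105 → |·| ≈ 105, ∠ ≈ 89.45°
pole (1 + j210·0.2) = 1 + j42 → |·| ≈ 42.012, ∠ ≈ 88.64°
pole (1 + j210·0.01) = 1 + j2.1 → |·| ≈ 2.3259, ∠ ≈ 64.54°
|T| = 2.5e+04 · 1.306 · 1.0055 / (105 · 42.012 · 2.3259) ≈ 3.1997
Gain = 20 log₁₀(3.1997) ≈ 10.10 dB
∠T = (40.03° + 5.99°) − (89.45° + 88.64° + 64.54°) = -196.61° ≡ 163.39° (principal value)

10.1 dB, 163.4°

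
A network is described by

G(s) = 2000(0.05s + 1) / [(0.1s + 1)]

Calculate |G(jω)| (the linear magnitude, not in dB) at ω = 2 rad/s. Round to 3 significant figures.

At ω = 2 rad/s:
zero (1 + j2·0.05) = 1 + j0.1 → |·| ≈ 1.005, ∠ ≈ 5.71°
pole (1 + j2·0.1) = 1 + j0.2 → |·| ≈ 1.0198, ∠ ≈ 11.31°
|G| = 2000 · 1.005 / (1.0198) ≈ 1971

1.97e+03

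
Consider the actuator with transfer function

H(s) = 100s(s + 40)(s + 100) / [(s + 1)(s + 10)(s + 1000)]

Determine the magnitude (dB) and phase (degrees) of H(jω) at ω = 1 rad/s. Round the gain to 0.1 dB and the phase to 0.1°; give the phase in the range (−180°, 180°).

At s = jω = j1:
zero (s+40): 40 + j1 → |·| = √(40²+1²) = √1601 ≈ 40.012, ∠ = arctan(1/40) ≈ 1.43°
zero (s+100): 100 + j1 → |·| = √(100²+1²) = √10001 ≈ 100, ∠ = arctan(1/100) ≈ 0.57°
zero at origin: s = j1 → |·| = 1, ∠ = 90.00°
pole (s+1): 1 + j1 → |·| = √(1²+1²) = √2 ≈ 1.4142, ∠ = arctan(1/1) ≈ 45.00°
pole (s+10): 10 + j1 → |·| = √(10²+1²) = √101 ≈ 10.05, ∠ = arctan(1/10) ≈ 5.71°
pole (s+1000): 1000 + j1 → |·| = √(1000²+1²) = √1000001 ≈ 1000, ∠ = arctan(1/1000) ≈ 0.06°
|H| = 100 · 4001.2 / 14213 ≈ 28.152
Gain = 20 log₁₀(28.152) ≈ 28.99 dB
∠H = 92.00° − 50.77° = 41.23°

29.0 dB, 41.2°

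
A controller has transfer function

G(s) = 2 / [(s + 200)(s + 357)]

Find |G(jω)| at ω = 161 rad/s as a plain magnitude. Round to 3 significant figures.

At s = jω = j161:
pole (s+200): 200 + j161 → |·| = √(200²+161²) = √65921 ≈ 256.75, ∠ = arctan(161/200) ≈ 38.83°
pole (s+357): 357 + j161 → |·| = √(357²+161²) = √153370 ≈ 391.62, ∠ = arctan(161/357) ≈ 24.27°
|G| = 2 / 1.0055e+05 ≈ 1.9891e-05

1.99e-05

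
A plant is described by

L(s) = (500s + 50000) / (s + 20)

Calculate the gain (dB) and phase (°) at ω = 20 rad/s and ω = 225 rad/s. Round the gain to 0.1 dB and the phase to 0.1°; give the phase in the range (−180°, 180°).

Substitute s = j20:
Numerator: 500(j20) + 50000 = 50000 + j10000
Denominator: (j20) + 20 = 20 + j20
|N| = √(50000² + 10000²) ≈ 50990, ∠N ≈ 11.31°
|D| = √(20² + 20²) ≈ 28.284, ∠D ≈ 45.00°
|L| = 50990 / 28.284 ≈ 1802.8
Gain = 20 log₁₀(1802.8) ≈ 65.12 dB
∠L = 11.31° − 45.00° = -33.69°

Substitute s = j225:
Numerator: 500(j225) + 50000 = 50000 + j112500
Denominator: (j225) + 20 = 20 + j225
|N| = √(50000² + 112500²) ≈ 1.2311e+05, ∠N ≈ 66.04°
|D| = √(20² + 225²) ≈ 225.89, ∠D ≈ 84.92°
|L| = 1.2311e+05 / 225.89 ≈ 545
Gain = 20 log₁₀(545) ≈ 54.73 dB
∠L = 66.04° − 84.92° = -18.88°

ω = 20: 65.1 dB, -33.7°; ω = 225: 54.7 dB, -18.9°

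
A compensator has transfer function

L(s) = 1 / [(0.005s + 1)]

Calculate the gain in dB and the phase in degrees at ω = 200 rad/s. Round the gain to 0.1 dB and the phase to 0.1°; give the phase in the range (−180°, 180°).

At ω = 200 rad/s:
pole (1 + j200·0.005) = 1 + j1 → |·| ≈ 1.4142, ∠ ≈ 45.00°
|L| = 1 · 1 / (1.4142) ≈ 0.70711
Gain = 20 log₁₀(0.70711) ≈ -3.01 dB
∠L = (0°) − (45.00°) = -45.00°

-3.0 dB, -45.0°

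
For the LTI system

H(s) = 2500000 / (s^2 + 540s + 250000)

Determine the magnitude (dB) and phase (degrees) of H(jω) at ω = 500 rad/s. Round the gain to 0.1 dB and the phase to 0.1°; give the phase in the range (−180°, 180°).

At s = jω = j500:
quadratic: (j500)² + 540·j500 + 250000 = 0 + j270000 → |·| ≈ 2.7e+05, ∠ ≈ 90.00°
|H| = 2500000 / 2.7e+05 ≈ 9.2593
Gain = 20 log₁₀(9.2593) ≈ 19.33 dB
∠H = 0.00° − 90.00° = -90.00°

19.3 dB, -90.0°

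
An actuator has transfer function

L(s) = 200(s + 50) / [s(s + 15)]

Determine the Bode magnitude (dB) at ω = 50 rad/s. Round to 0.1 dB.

14.7 dB

At s = jω = j50:
zero (s+50): 50 + j50 → |·| = √(50²+50²) = √5000 ≈ 70.711, ∠ = arctan(50/50) ≈ 45.00°
pole (s+15): 15 + j50 → |·| = √(15²+50²) = √2725 ≈ 52.202, ∠ = arctan(50/15) ≈ 73.30°
pole at origin: |s| = 50, ∠ = 90.00° (in denominator)
|L| = 200 · 70.711 / 2610.1 ≈ 5.4183
Gain = 20 log₁₀(5.4183) ≈ 14.68 dB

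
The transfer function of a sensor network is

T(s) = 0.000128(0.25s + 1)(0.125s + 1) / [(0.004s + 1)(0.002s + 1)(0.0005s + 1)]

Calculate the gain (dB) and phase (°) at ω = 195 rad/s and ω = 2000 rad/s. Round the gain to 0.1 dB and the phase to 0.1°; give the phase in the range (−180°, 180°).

At ω = 195 rad/s:
zero (1 + j195·0.25) = 1 + j48.75 → |·| ≈ 48.76, ∠ ≈ 88.82°
zero (1 + j195·0.125) = 1 + j24.375 → |·| ≈ 24.396, ∠ ≈ 87.65°
pole (1 + j195·0.004) = 1 + j0.78 → |·| ≈ 1.2682, ∠ ≈ 37.95°
pole (1 + j195·0.002) = 1 + j0.39 → |·| ≈ 1.0734, ∠ ≈ 21.31°
pole (1 + j195·0.0005) = 1 + j0.0975 → |·| ≈ 1.0047, ∠ ≈ 5.57°
|T| = 0.000128 · 48.76 · 24.396 / (1.2682 · 1.0734 · 1.0047) ≈ 0.11133
Gain = 20 log₁₀(0.11133) ≈ -19.07 dB
∠T = (88.82° + 87.65°) − (37.95° + 21.31° + 5.57°) = 111.64°

At ω = 2000 rad/s:
zero (1 + j2000·0.25) = 1 + j500 → |·| ≈ 500, ∠ ≈ 89.89°
zero (1 + j2000·0.125) = 1 + j250 → |·| ≈ 250, ∠ ≈ 89.77°
pole (1 + j2000·0.004) = 1 + j8 → |·| ≈ 8.0623, ∠ ≈ 82.87°
pole (1 + j2000·0.002) = 1 + j4 → |·| ≈ 4.1231, ∠ ≈ 75.96°
pole (1 + j2000·0.0005) = 1 + j1 → |·| ≈ 1.4142, ∠ ≈ 45.00°
|T| = 0.000128 · 500 · 250 / (8.0623 · 4.1231 · 1.4142) ≈ 0.34035
Gain = 20 log₁₀(0.34035) ≈ -9.36 dB
∠T = (89.89° + 89.77°) − (82.87° + 75.96° + 45.00°) = -24.17°

ω = 195: -19.1 dB, 111.6°; ω = 2000: -9.4 dB, -24.2°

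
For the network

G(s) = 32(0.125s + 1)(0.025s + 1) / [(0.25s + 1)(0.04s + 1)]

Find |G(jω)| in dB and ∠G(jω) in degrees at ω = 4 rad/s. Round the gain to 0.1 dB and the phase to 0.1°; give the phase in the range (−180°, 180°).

At ω = 4 rad/s:
zero (1 + j4·0.125) = 1 + j0.5 → |·| ≈ 1.118, ∠ ≈ 26.57°
zero (1 + j4·0.025) = 1 + j0.1 → |·| ≈ 1.005, ∠ ≈ 5.71°
pole (1 + j4·0.25) = 1 + j1 → |·| ≈ 1.4142, ∠ ≈ 45.00°
pole (1 + j4·0.04) = 1 + j0.16 → |·| ≈ 1.0127, ∠ ≈ 9.09°
|G| = 32 · 1.118 · 1.005 / (1.4142 · 1.0127) ≈ 25.105
Gain = 20 log₁₀(25.105) ≈ 28.00 dB
∠G = (26.57° + 5.71°) − (45.00° + 9.09°) = -21.81°

28.0 dB, -21.8°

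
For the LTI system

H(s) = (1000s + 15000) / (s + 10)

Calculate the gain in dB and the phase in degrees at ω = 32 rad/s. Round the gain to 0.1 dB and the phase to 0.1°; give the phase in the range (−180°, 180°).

Substitute s = j32:
Numerator: 1000(j32) + 15000 = 15000 + j32000
Denominator: (j32) + 10 = 10 + j32
|N| = √(15000² + 32000²) ≈ 35341, ∠N ≈ 64.89°
|D| = √(10² + 32²) ≈ 33.526, ∠D ≈ 72.65°
|H| = 35341 / 33.526 ≈ 1054.1
Gain = 20 log₁₀(1054.1) ≈ 60.46 dB
∠H = 64.89° − 72.65° = -7.76°

60.5 dB, -7.8°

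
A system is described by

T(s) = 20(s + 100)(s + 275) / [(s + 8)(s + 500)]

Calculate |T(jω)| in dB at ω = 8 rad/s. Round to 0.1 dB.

39.8 dB

At s = jω = j8:
zero (s+100): 100 + j8 → |·| = √(100²+8²) = √10064 ≈ 100.32, ∠ = arctan(8/100) ≈ 4.57°
zero (s+275): 275 + j8 → |·| = √(275²+8²) = √75689 ≈ 275.12, ∠ = arctan(8/275) ≈ 1.67°
pole (s+8): 8 + j8 → |·| = √(8²+8²) = √128 ≈ 11.314, ∠ = arctan(8/8) ≈ 45.00°
pole (s+500): 500 + j8 → |·| = √(500²+8²) = √250064 ≈ 500.06, ∠ = arctan(8/500) ≈ 0.92°
|T| = 20 · 27600 / 5657.7 ≈ 97.566
Gain = 20 log₁₀(97.566) ≈ 39.79 dB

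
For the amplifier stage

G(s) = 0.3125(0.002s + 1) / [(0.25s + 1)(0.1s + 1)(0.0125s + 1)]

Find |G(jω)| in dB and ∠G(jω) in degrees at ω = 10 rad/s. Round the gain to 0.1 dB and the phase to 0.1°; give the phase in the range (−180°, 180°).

At ω = 10 rad/s:
zero (1 + j10·0.002) = 1 + j0.02 → |·| ≈ 1.0002, ∠ ≈ 1.15°
pole (1 + j10·0.25) = 1 + j2.5 → |·| ≈ 2.6926, ∠ ≈ 68.20°
pole (1 + j10·0.1) = 1 + j1 → |·| ≈ 1.4142, ∠ ≈ 45.00°
pole (1 + j10·0.0125) = 1 + j0.125 → |·| ≈ 1.0078, ∠ ≈ 7.13°
|G| = 0.3125 · 1.0002 / (2.6926 · 1.4142 · 1.0078) ≈ 0.081448
Gain = 20 log₁₀(0.081448) ≈ -21.78 dB
∠G = (1.15°) − (68.20° + 45.00° + 7.13°) = -119.18°

-21.8 dB, -119.2°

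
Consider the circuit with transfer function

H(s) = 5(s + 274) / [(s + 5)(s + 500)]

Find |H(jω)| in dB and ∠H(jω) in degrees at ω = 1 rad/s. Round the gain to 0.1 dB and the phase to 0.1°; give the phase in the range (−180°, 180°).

At s = jω = j1:
zero (s+274): 274 + j1 → |·| = √(274²+1²) = √75077 ≈ 274, ∠ = arctan(1/274) ≈ 0.21°
pole (s+5): 5 + j1 → |·| = √(5²+1²) = √26 ≈ 5.099, ∠ = arctan(1/5) ≈ 11.31°
pole (s+500): 500 + j1 → |·| = √(500²+1²) = √250001 ≈ 500, ∠ = arctan(1/500) ≈ 0.11°
|H| = 5 · 274 / 2549.5 ≈ 0.53736
Gain = 20 log₁₀(0.53736) ≈ -5.39 dB
∠H = 0.21° − 11.42° = -11.21°

-5.4 dB, -11.2°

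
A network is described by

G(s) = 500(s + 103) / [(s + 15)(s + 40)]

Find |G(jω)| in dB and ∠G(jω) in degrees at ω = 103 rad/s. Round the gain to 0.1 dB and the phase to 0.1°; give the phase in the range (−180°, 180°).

16.0 dB, -105.5°

At s = jω = j103:
zero (s+103): 103 + j103 → |·| = √(103²+103²) = √21218 ≈ 145.66, ∠ = arctan(103/103) ≈ 45.00°
pole (s+15): 15 + j103 → |·| = √(15²+103²) = √10834 ≈ 104.09, ∠ = arctan(103/15) ≈ 81.71°
pole (s+40): 40 + j103 → |·| = √(40²+103²) = √12209 ≈ 110.49, ∠ = arctan(103/40) ≈ 68.78°
|G| = 500 · 145.66 / 11501 ≈ 6.3325
Gain = 20 log₁₀(6.3325) ≈ 16.03 dB
∠G = 45.00° − 150.49° = -105.49°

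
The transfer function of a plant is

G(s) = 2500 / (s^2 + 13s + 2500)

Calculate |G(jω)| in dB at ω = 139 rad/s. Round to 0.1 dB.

-16.6 dB

At s = jω = j139:
quadratic: (j139)² + 13·j139 + 2500 = -16821 + j1807 → |·| ≈ 16918, ∠ ≈ 173.87°
|G| = 2500 / 16918 ≈ 0.14777
Gain = 20 log₁₀(0.14777) ≈ -16.61 dB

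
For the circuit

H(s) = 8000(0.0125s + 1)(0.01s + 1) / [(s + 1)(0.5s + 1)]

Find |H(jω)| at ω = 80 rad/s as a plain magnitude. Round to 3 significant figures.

At ω = 80 rad/s:
zero (1 + j80·0.0125) = 1 + j1 → |·| ≈ 1.4142, ∠ ≈ 45.00°
zero (1 + j80·0.01) = 1 + j0.8 → |·| ≈ 1.2806, ∠ ≈ 38.66°
pole (1 + j80·1) = 1 + j80 → |·| ≈ 80.006, ∠ ≈ 89.28°
pole (1 + j80·0.5) = 1 + j40 → |·| ≈ 40.012, ∠ ≈ 88.57°
|H| = 8000 · 1.4142 · 1.2806 / (80.006 · 40.012) ≈ 4.5259

4.53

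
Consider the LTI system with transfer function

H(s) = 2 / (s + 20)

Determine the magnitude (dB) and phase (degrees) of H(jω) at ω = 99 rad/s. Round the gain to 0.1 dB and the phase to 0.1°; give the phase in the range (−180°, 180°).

At s = jω = j99:
pole (s+20): 20 + j99 → |·| = √(20²+99²) = √10201 ≈ 101, ∠ = arctan(99/20) ≈ 78.58°
|H| = 2 / 101 ≈ 0.019802
Gain = 20 log₁₀(0.019802) ≈ -34.07 dB
∠H = 0.00° − 78.58° = -78.58°

-34.1 dB, -78.6°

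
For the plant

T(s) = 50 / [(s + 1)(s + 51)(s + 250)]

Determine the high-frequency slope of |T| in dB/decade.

-60 dB/decade

Each pole contributes −20 dB/decade at high frequency; each zero contributes +20 dB/decade.
Net: 0 zero(s) − 3 pole(s) → -60 dB/decade.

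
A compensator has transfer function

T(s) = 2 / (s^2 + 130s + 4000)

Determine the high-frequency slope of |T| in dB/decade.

Each pole contributes −20 dB/decade at high frequency; each zero contributes +20 dB/decade.
Net: 0 zero(s) − 2 pole(s) → -40 dB/decade.

-40 dB/decade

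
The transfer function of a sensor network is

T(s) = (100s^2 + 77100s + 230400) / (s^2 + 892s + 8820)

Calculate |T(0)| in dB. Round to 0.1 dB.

28.3 dB

T(0) = 230400 / 8820 ≈ 26.122
20 log₁₀(26.122) ≈ 28.34 dB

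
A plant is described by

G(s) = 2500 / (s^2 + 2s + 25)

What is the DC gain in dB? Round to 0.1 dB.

40.0 dB

G(0) = 2500 / 25 = 100
20 log₁₀(100) ≈ 40.00 dB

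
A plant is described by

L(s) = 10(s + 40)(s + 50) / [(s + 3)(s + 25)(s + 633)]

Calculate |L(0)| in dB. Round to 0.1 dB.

L(0) = 10·40·50 / (3·25·633) ≈ 0.42127
20 log₁₀(0.42127) ≈ -7.51 dB

-7.5 dB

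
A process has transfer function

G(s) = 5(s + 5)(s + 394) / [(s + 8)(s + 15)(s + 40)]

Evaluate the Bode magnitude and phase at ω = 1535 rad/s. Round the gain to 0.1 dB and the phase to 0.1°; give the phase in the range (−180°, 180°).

-49.5 dB, -102.2°

At s = jω = j1535:
zero (s+5): 5 + j1535 → |·| = √(5²+1535²) = √2356250 ≈ 1535, ∠ = arctan(1535/5) ≈ 89.81°
zero (s+394): 394 + j1535 → |·| = √(394²+1535²) = √2511461 ≈ 1584.8, ∠ = arctan(1535/394) ≈ 75.60°
pole (s+8): 8 + j1535 → |·| = √(8²+1535²) = √2356289 ≈ 1535, ∠ = arctan(1535/8) ≈ 89.70°
pole (s+15): 15 + j1535 → |·| = √(15²+1535²) = √2356450 ≈ 1535.1, ∠ = arctan(1535/15) ≈ 89.44°
pole (s+40): 40 + j1535 → |·| = √(40²+1535²) = √2357825 ≈ 1535.5, ∠ = arctan(1535/40) ≈ 88.51°
|G| = 5 · 2.4327e+06 / 3.6182e+09 ≈ 0.0033618
Gain = 20 log₁₀(0.0033618) ≈ -49.47 dB
∠G = 165.41° − 267.65° = -102.24°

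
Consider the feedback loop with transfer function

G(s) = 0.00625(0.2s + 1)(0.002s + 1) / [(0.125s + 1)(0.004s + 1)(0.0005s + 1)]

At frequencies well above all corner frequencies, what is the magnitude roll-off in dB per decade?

-20 dB/decade

Each pole contributes −20 dB/decade at high frequency; each zero contributes +20 dB/decade.
Net: 2 zero(s) − 3 pole(s) → -20 dB/decade.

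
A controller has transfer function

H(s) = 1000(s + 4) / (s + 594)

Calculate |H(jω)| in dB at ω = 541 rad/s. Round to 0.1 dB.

56.6 dB

At s = jω = j541:
zero (s+4): 4 + j541 → |·| = √(4²+541²) = √292697 ≈ 541.01, ∠ = arctan(541/4) ≈ 89.58°
pole (s+594): 594 + j541 → |·| = √(594²+541²) = √645517 ≈ 803.44, ∠ = arctan(541/594) ≈ 42.33°
|H| = 1000 · 541.01 / 803.44 ≈ 673.37
Gain = 20 log₁₀(673.37) ≈ 56.57 dB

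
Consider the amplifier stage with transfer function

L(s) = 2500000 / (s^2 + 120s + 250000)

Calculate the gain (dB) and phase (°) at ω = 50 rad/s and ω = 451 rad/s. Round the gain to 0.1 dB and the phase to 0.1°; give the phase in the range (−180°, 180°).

At s = jω = j50:
quadratic: (j50)² + 120·j50 + 250000 = 247500 + j6000 → |·| ≈ 2.4757e+05, ∠ ≈ 1.39°
|L| = 2500000 / 2.4757e+05 ≈ 10.098
Gain = 20 log₁₀(10.098) ≈ 20.08 dB
∠L = 0.00° − 1.39° = -1.39°

At s = jω = j451:
quadratic: (j451)² + 120·j451 + 250000 = 46599 + j54120 → |·| ≈ 71417, ∠ ≈ 49.27°
|L| = 2500000 / 71417 ≈ 35.006
Gain = 20 log₁₀(35.006) ≈ 30.88 dB
∠L = 0.00° − 49.27° = -49.27°

ω = 50: 20.1 dB, -1.4°; ω = 451: 30.9 dB, -49.3°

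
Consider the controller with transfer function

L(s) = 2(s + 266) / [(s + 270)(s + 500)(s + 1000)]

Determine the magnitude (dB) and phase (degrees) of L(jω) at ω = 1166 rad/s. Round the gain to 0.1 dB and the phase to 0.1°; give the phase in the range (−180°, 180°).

-119.8 dB, -116.0°

At s = jω = j1166:
zero (s+266): 266 + j1166 → |·| = √(266²+1166²) = √1430312 ≈ 1196, ∠ = arctan(1166/266) ≈ 77.15°
pole (s+270): 270 + j1166 → |·| = √(270²+1166²) = √1432456 ≈ 1196.9, ∠ = arctan(1166/270) ≈ 76.96°
pole (s+500): 500 + j1166 → |·| = √(500²+1166²) = √1609556 ≈ 1268.7, ∠ = arctan(1166/500) ≈ 66.79°
pole (s+1000): 1000 + j1166 → |·| = √(1000²+1166²) = √2359556 ≈ 1536.1, ∠ = arctan(1166/1000) ≈ 49.38°
|L| = 2 · 1196 / 2.3326e+09 ≈ 1.0255e-06
Gain = 20 log₁₀(1.0255e-06) ≈ -119.78 dB
∠L = 77.15° − 193.13° = -115.98°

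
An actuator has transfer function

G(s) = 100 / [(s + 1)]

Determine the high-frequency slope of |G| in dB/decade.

Each pole contributes −20 dB/decade at high frequency; each zero contributes +20 dB/decade.
Net: 0 zero(s) − 1 pole(s) → -20 dB/decade.

-20 dB/decade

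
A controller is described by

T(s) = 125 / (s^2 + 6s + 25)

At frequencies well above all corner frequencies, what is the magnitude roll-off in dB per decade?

Each pole contributes −20 dB/decade at high frequency; each zero contributes +20 dB/decade.
Net: 0 zero(s) − 2 pole(s) → -40 dB/decade.

-40 dB/decade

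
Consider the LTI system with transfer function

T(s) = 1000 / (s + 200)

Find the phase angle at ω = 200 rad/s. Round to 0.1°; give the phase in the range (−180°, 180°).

-45.0°

At s = jω = j200:
pole (s+200): 200 + j200 → |·| = √(200²+200²) = √80000 ≈ 282.84, ∠ = arctan(200/200) ≈ 45.00°
∠T = 0.00° − 45.00° = -45.00°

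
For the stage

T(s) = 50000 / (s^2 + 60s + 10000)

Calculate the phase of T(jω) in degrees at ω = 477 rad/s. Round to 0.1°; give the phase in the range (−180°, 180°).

-172.5°

At s = jω = j477:
quadratic: (j477)² + 60·j477 + 10000 = -217529 + j28620 → |·| ≈ 2.194e+05, ∠ ≈ 172.50°
∠T = 0.00° − 172.50° = -172.50°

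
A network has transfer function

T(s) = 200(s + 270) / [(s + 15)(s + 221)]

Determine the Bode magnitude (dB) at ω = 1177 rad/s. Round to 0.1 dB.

At s = jω = j1177:
zero (s+270): 270 + j1177 → |·| = √(270²+1177²) = √1458229 ≈ 1207.6, ∠ = arctan(1177/270) ≈ 77.08°
pole (s+15): 15 + j1177 → |·| = √(15²+1177²) = √1385554 ≈ 1177.1, ∠ = arctan(1177/15) ≈ 89.27°
pole (s+221): 221 + j1177 → |·| = √(221²+1177²) = √1434170 ≈ 1197.6, ∠ = arctan(1177/221) ≈ 79.37°
|T| = 200 · 1207.6 / 1.4097e+06 ≈ 0.17133
Gain = 20 log₁₀(0.17133) ≈ -15.32 dB

-15.3 dB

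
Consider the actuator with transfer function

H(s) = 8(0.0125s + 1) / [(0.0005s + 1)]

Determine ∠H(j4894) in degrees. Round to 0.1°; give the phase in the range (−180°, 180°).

At ω = 4894 rad/s:
zero (1 + j4894·0.0125) = 1 + j61.175 → |·| ≈ 61.183, ∠ ≈ 89.06°
pole (1 + j4894·0.0005) = 1 + j2.447 → |·| ≈ 2.6434, ∠ ≈ 67.77°
∠H = (89.06°) − (67.77°) = 21.29°

21.3°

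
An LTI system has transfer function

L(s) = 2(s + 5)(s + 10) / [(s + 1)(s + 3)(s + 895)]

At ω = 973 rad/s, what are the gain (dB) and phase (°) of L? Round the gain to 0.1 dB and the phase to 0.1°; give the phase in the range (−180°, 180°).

-56.4 dB, -48.0°

At s = jω = j973:
zero (s+5): 5 + j973 → |·| = √(5²+973²) = √946754 ≈ 973.01, ∠ = arctan(973/5) ≈ 89.71°
zero (s+10): 10 + j973 → |·| = √(10²+973²) = √946829 ≈ 973.05, ∠ = arctan(973/10) ≈ 89.41°
pole (s+1): 1 + j973 → |·| = √(1²+973²) = √946730 ≈ 973, ∠ = arctan(973/1) ≈ 89.94°
pole (s+3): 3 + j973 → |·| = √(3²+973²) = √946738 ≈ 973, ∠ = arctan(973/3) ≈ 89.82°
pole (s+895): 895 + j973 → |·| = √(895²+973²) = √1747754 ≈ 1322, ∠ = arctan(973/895) ≈ 47.39°
|L| = 2 · 9.4679e+05 / 1.2516e+09 ≈ 0.0015129
Gain = 20 log₁₀(0.0015129) ≈ -56.40 dB
∠L = 179.12° − 227.15° = -48.03°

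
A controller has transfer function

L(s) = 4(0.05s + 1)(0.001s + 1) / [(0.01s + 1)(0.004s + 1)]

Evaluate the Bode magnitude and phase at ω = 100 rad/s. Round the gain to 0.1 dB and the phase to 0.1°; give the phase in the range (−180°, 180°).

22.6 dB, 17.6°

At ω = 100 rad/s:
zero (1 + j100·0.05) = 1 + j5 → |·| ≈ 5.099, ∠ ≈ 78.69°
zero (1 + j100·0.001) = 1 + j0.1 → |·| ≈ 1.005, ∠ ≈ 5.71°
pole (1 + j100·0.01) = 1 + j1 → |·| ≈ 1.4142, ∠ ≈ 45.00°
pole (1 + j100·0.004) = 1 + j0.4 → |·| ≈ 1.077, ∠ ≈ 21.80°
|L| = 4 · 5.099 · 1.005 / (1.4142 · 1.077) ≈ 13.458
Gain = 20 log₁₀(13.458) ≈ 22.58 dB
∠L = (78.69° + 5.71°) − (45.00° + 21.80°) = 17.60°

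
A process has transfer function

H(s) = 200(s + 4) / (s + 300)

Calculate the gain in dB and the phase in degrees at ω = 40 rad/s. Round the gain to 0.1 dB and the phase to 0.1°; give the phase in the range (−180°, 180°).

At s = jω = j40:
zero (s+4): 4 + j40 → |·| = √(4²+40²) = √1616 ≈ 40.2, ∠ = arctan(40/4) ≈ 84.29°
pole (s+300): 300 + j40 → |·| = √(300²+40²) = √91600 ≈ 302.65, ∠ = arctan(40/300) ≈ 7.59°
|H| = 200 · 40.2 / 302.65 ≈ 26.565
Gain = 20 log₁₀(26.565) ≈ 28.49 dB
∠H = 84.29° − 7.59° = 76.70°

28.5 dB, 76.7°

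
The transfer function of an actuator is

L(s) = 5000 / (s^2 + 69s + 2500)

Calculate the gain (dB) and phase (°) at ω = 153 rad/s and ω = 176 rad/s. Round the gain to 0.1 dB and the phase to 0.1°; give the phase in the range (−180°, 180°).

ω = 153: -13.4 dB, -153.2°; ω = 176: -15.8 dB, -156.9°

At s = jω = j153:
quadratic: (j153)² + 69·j153 + 2500 = -20909 + j10557 → |·| ≈ 23423, ∠ ≈ 153.21°
|L| = 5000 / 23423 ≈ 0.21347
Gain = 20 log₁₀(0.21347) ≈ -13.41 dB
∠L = 0.00° − 153.21° = -153.21°

At s = jω = j176:
quadratic: (j176)² + 69·j176 + 2500 = -28476 + j12144 → |·| ≈ 30957, ∠ ≈ 156.90°
|L| = 5000 / 30957 ≈ 0.16151
Gain = 20 log₁₀(0.16151) ≈ -15.84 dB
∠L = 0.00° − 156.90° = -156.90°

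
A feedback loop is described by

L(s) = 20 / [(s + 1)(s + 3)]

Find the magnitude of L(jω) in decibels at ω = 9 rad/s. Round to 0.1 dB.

-12.7 dB

At s = jω = j9:
pole (s+1): 1 + j9 → |·| = √(1²+9²) = √82 ≈ 9.0554, ∠ = arctan(9/1) ≈ 83.66°
pole (s+3): 3 + j9 → |·| = √(3²+9²) = √90 ≈ 9.4868, ∠ = arctan(9/3) ≈ 71.57°
|L| = 20 / 85.907 ≈ 0.23281
Gain = 20 log₁₀(0.23281) ≈ -12.66 dB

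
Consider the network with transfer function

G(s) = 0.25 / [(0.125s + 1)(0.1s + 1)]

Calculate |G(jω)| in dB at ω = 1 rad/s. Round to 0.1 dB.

At ω = 1 rad/s:
pole (1 + j1·0.125) = 1 + j0.125 → |·| ≈ 1.0078, ∠ ≈ 7.13°
pole (1 + j1·0.1) = 1 + j0.1 → |·| ≈ 1.005, ∠ ≈ 5.71°
|G| = 0.25 · 1 / (1.0078 · 1.005) ≈ 0.24683
Gain = 20 log₁₀(0.24683) ≈ -12.15 dB

-12.2 dB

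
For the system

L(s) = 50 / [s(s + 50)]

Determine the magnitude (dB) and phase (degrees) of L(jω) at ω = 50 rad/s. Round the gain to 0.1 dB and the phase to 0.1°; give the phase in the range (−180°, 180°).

-37.0 dB, -135.0°

At s = jω = j50:
pole (s+50): 50 + j50 → |·| = √(50²+50²) = √5000 ≈ 70.711, ∠ = arctan(50/50) ≈ 45.00°
pole at origin: |s| = 50, ∠ = 90.00° (in denominator)
|L| = 50 / 3535.5 ≈ 0.014142
Gain = 20 log₁₀(0.014142) ≈ -36.99 dB
∠L = 0.00° − 135.00° = -135.00°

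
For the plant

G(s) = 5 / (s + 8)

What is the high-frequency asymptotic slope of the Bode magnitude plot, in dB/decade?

Each pole contributes −20 dB/decade at high frequency; each zero contributes +20 dB/decade.
Net: 0 zero(s) − 1 pole(s) → -20 dB/decade.

-20 dB/decade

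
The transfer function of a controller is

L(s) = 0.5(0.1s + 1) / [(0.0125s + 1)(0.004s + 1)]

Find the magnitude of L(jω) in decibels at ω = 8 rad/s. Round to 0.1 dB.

-3.9 dB

At ω = 8 rad/s:
zero (1 + j8·0.1) = 1 + j0.8 → |·| ≈ 1.2806, ∠ ≈ 38.66°
pole (1 + j8·0.0125) = 1 + j0.1 → |·| ≈ 1.005, ∠ ≈ 5.71°
pole (1 + j8·0.004) = 1 + j0.032 → |·| ≈ 1.0005, ∠ ≈ 1.83°
|L| = 0.5 · 1.2806 / (1.005 · 1.0005) ≈ 0.6368
Gain = 20 log₁₀(0.6368) ≈ -3.92 dB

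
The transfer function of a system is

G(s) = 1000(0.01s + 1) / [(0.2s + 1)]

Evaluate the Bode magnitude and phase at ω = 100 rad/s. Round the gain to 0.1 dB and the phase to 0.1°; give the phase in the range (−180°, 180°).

37.0 dB, -42.1°

At ω = 100 rad/s:
zero (1 + j100·0.01) = 1 + j1 → |·| ≈ 1.4142, ∠ ≈ 45.00°
pole (1 + j100·0.2) = 1 + j20 → |·| ≈ 20.025, ∠ ≈ 87.14°
|G| = 1000 · 1.4142 / (20.025) ≈ 70.622
Gain = 20 log₁₀(70.622) ≈ 36.98 dB
∠G = (45.00°) − (87.14°) = -42.14°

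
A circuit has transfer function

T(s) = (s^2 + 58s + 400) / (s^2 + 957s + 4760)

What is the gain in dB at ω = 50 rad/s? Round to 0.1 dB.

Substitute s = j50:
Numerator: (j50)^2 + 58(j50) + 400 = -2100 + j2900
Denominator: (j50)^2 + 957(j50) + 4760 = 2260 + j47850
|N| = √(2100² + 2900²) ≈ 3580.5, ∠N ≈ 125.91°
|D| = √(2260² + 47850²) ≈ 47903, ∠D ≈ 87.30°
|T| = 3580.5 / 47903 ≈ 0.074745
Gain = 20 log₁₀(0.074745) ≈ -22.53 dB

-22.5 dB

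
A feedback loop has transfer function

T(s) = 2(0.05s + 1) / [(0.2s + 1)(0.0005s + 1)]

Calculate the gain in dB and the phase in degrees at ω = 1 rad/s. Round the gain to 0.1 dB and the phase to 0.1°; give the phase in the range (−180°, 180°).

5.9 dB, -8.5°

At ω = 1 rad/s:
zero (1 + j1·0.05) = 1 + j0.05 → |·| ≈ 1.0012, ∠ ≈ 2.86°
pole (1 + j1·0.2) = 1 + j0.2 → |·| ≈ 1.0198, ∠ ≈ 11.31°
pole (1 + j1·0.0005) = 1 + j0.0005 → |·| ≈ 1, ∠ ≈ 0.03°
|T| = 2 · 1.0012 / (1.0198 · 1) ≈ 1.9635
Gain = 20 log₁₀(1.9635) ≈ 5.86 dB
∠T = (2.86°) − (11.31° + 0.03°) = -8.48°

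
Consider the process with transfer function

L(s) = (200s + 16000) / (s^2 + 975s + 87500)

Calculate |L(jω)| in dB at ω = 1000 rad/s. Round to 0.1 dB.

Substitute s = j1000:
Numerator: 200(j1000) + 16000 = 16000 + j200000
Denominator: (j1000)^2 + 975(j1000) + 87500 = -912500 + j975000
|N| = √(16000² + 200000²) ≈ 2.0064e+05, ∠N ≈ 85.43°
|D| = √(912500² + 975000²) ≈ 1.3354e+06, ∠D ≈ 133.10°
|L| = 2.0064e+05 / 1.3354e+06 ≈ 0.15025
Gain = 20 log₁₀(0.15025) ≈ -16.46 dB

-16.5 dB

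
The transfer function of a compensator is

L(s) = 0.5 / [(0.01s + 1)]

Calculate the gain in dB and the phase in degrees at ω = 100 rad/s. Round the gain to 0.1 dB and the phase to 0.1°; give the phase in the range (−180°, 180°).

At ω = 100 rad/s:
pole (1 + j100·0.01) = 1 + j1 → |·| ≈ 1.4142, ∠ ≈ 45.00°
|L| = 0.5 · 1 / (1.4142) ≈ 0.35356
Gain = 20 log₁₀(0.35356) ≈ -9.03 dB
∠L = (0°) − (45.00°) = -45.00°

-9.0 dB, -45.0°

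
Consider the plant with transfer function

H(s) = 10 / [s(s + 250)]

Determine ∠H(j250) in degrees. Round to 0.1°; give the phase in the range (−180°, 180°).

At s = jω = j250:
pole (s+250): 250 + j250 → |·| = √(250²+250²) = √125000 ≈ 353.55, ∠ = arctan(250/250) ≈ 45.00°
pole at origin: |s| = 250, ∠ = 90.00° (in denominator)
∠H = 0.00° − 135.00° = -135.00°

-135.0°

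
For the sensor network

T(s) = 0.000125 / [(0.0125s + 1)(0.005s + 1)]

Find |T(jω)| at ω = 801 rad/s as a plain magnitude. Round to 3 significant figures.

At ω = 801 rad/s:
pole (1 + j801·0.0125) = 1 + j10.0125 → |·| ≈ 10.062, ∠ ≈ 84.30°
pole (1 + j801·0.005) = 1 + j4.005 → |·| ≈ 4.128, ∠ ≈ 75.98°
|T| = 0.000125 · 1 / (10.062 · 4.128) ≈ 3.0094e-06

3.01e-06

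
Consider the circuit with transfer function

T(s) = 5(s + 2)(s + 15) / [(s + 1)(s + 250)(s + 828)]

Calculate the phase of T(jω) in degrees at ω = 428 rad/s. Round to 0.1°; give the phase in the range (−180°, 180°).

0.8°

At s = jω = j428:
zero (s+2): 2 + j428 → |·| = √(2²+428²) = √183188 ≈ 428, ∠ = arctan(428/2) ≈ 89.73°
zero (s+15): 15 + j428 → |·| = √(15²+428²) = √183409 ≈ 428.26, ∠ = arctan(428/15) ≈ 87.99°
pole (s+1): 1 + j428 → |·| = √(1²+428²) = √183185 ≈ 428, ∠ = arctan(428/1) ≈ 89.87°
pole (s+250): 250 + j428 → |·| = √(250²+428²) = √245684 ≈ 495.67, ∠ = arctan(428/250) ≈ 59.71°
pole (s+828): 828 + j428 → |·| = √(828²+428²) = √868768 ≈ 932.08, ∠ = arctan(428/828) ≈ 27.33°
∠T = 177.72° − 176.91° = 0.81°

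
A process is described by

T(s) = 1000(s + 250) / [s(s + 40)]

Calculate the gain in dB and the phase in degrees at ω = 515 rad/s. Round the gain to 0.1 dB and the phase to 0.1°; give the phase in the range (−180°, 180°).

6.7 dB, -111.5°

At s = jω = j515:
zero (s+250): 250 + j515 → |·| = √(250²+515²) = √327725 ≈ 572.47, ∠ = arctan(515/250) ≈ 64.11°
pole (s+40): 40 + j515 → |·| = √(40²+515²) = √266825 ≈ 516.55, ∠ = arctan(515/40) ≈ 85.56°
pole at origin: |s| = 515, ∠ = 90.00° (in denominator)
|T| = 1000 · 572.47 / 2.6602e+05 ≈ 2.152
Gain = 20 log₁₀(2.152) ≈ 6.66 dB
∠T = 64.11° − 175.56° = -111.45°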